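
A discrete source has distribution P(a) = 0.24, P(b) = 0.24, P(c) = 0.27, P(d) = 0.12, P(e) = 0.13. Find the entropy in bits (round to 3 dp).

2.248 bits

H = −Σ pᵢ log₂ pᵢ.
−0.24·log₂(0.24) = 0.4941
−0.24·log₂(0.24) = 0.4941
−0.27·log₂(0.27) = 0.5100
−0.12·log₂(0.12) = 0.3671
−0.13·log₂(0.13) = 0.3826
Sum ≈ 2.2480 → 2.248 bits.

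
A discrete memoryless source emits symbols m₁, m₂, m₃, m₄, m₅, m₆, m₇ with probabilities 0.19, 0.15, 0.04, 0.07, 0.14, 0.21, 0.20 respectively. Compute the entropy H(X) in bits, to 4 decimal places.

2.6544 bits

H = −Σ pᵢ log₂ pᵢ.
−0.19·log₂(0.19) = 0.4552
−0.15·log₂(0.15) = 0.4105
−0.04·log₂(0.04) = 0.1858
−0.07·log₂(0.07) = 0.2686
−0.14·log₂(0.14) = 0.3971
−0.21·log₂(0.21) = 0.4728
−0.20·log₂(0.20) = 0.4644
Sum ≈ 2.6544 → 2.6544 bits.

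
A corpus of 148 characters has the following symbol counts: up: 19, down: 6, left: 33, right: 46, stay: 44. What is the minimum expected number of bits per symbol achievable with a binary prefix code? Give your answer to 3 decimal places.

Probabilities are the counts divided by 148.
Repeatedly combine the two least-probable nodes; the expected code length is the sum of the merged weights.
merge 3/74 + 19/148 → 25/148
merge 25/148 + 33/148 → 29/74
merge 11/37 + 23/74 → 45/74
merge 29/74 + 45/74 → 1
L = 25/148 + 29/74 + 45/74 + 1 = 321/148 ≈ 2.169 bits/symbol.

2.169 bits/symbol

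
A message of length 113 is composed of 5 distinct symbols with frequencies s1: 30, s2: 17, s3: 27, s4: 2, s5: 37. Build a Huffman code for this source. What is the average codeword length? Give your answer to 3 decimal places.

2.168 bits/symbol

Probabilities are the counts divided by 113.
Repeatedly combine the two least-probable nodes; the expected code length is the sum of the merged weights.
merge 2/113 + 17/113 → 19/113
merge 19/113 + 27/113 → 46/113
merge 30/113 + 37/113 → 67/113
merge 46/113 + 67/113 → 1
L = 19/113 + 46/113 + 67/113 + 1 = 245/113 ≈ 2.168 bits/symbol.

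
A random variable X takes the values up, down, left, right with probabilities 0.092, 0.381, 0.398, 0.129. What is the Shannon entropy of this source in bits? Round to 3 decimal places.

H = −Σ pᵢ log₂ pᵢ.
−0.092·log₂(0.092) = 0.3167
−0.381·log₂(0.381) = 0.5304
−0.398·log₂(0.398) = 0.5290
−0.129·log₂(0.129) = 0.3811
Sum ≈ 1.7572 → 1.757 bits.

1.757 bits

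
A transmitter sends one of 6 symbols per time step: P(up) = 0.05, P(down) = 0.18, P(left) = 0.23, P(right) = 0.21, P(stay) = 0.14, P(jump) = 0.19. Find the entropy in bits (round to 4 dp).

2.4742 bits

H = −Σ pᵢ log₂ pᵢ.
−0.05·log₂(0.05) = 0.2161
−0.18·log₂(0.18) = 0.4453
−0.23·log₂(0.23) = 0.4877
−0.21·log₂(0.21) = 0.4728
−0.14·log₂(0.14) = 0.3971
−0.19·log₂(0.19) = 0.4552
Sum ≈ 2.4742 → 2.4742 bits.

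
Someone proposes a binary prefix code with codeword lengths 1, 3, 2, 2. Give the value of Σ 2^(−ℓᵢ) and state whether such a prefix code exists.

With common denominator 2^3 = 8: Σ 2^(−ℓᵢ) = 4/8 + 1/8 + 2/8 + 2/8 = 9/8 = 1.125.
Kraft's inequality requires Σ ≤ 1; here Σ = 1.125 > 1, so no such prefix code exists.

1.125; no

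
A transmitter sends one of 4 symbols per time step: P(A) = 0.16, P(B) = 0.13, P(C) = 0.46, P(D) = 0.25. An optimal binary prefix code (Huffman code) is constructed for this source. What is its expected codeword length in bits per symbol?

Repeatedly combine the two least-probable nodes; the expected code length is the sum of the merged weights.
merge 13/100 + 4/25 → 29/100
merge 1/4 + 29/100 → 27/50
merge 23/50 + 27/50 → 1
L = 29/100 + 27/50 + 1 = 183/100 = 1.83 bits/symbol.

1.83 bits/symbol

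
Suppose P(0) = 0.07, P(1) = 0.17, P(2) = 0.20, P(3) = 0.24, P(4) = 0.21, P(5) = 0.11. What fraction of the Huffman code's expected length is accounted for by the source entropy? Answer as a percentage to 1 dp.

Entropy H = −Σ p log₂ p ≈ 2.4848 bits.
Huffman merges: 7/100+11/100→9/50; 17/100+9/50→7/20; 1/5+21/100→41/100; 6/25+7/20→59/100; 41/100+59/100→1. L = 253/100 ≈ 2.5300.
Efficiency = H/L = 2.4848/2.5300 = 98.2%.

98.2%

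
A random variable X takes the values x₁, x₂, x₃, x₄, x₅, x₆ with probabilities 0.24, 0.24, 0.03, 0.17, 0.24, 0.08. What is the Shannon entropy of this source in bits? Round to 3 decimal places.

H = −Σ pᵢ log₂ pᵢ.
−0.24·log₂(0.24) = 0.4941
−0.24·log₂(0.24) = 0.4941
−0.03·log₂(0.03) = 0.1518
−0.17·log₂(0.17) = 0.4346
−0.24·log₂(0.24) = 0.4941
−0.08·log₂(0.08) = 0.2915
Sum ≈ 2.3603 → 2.360 bits.

2.360 bits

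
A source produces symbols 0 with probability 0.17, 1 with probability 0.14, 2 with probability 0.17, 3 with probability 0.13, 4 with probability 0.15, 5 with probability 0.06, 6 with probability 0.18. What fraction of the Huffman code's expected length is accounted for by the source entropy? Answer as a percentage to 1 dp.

97.5%

Entropy H = −Σ p log₂ p ≈ 2.7483 bits.
Huffman merges: 3/50+13/100→19/100; 7/50+3/20→29/100; 17/100+17/100→17/50; 9/50+19/100→37/100; 29/100+17/50→63/100; 37/100+63/100→1. L = 141/50 ≈ 2.8200.
Efficiency = H/L = 2.7483/2.8200 = 97.5%.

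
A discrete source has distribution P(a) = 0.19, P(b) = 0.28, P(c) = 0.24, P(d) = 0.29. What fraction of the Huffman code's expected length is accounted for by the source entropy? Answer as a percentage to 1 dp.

99.1%

Entropy H = −Σ p log₂ p ≈ 1.9815 bits.
Huffman merges: 19/100+6/25→43/100; 7/25+29/100→57/100; 43/100+57/100→1. L = 2 ≈ 2.0000.
Efficiency = H/L = 1.9815/2.0000 = 99.1%.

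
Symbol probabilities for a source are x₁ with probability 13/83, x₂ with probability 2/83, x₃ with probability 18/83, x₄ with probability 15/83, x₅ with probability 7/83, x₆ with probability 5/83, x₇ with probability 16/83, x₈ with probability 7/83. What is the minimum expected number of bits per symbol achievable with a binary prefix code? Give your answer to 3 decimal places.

2.843 bits/symbol

Repeatedly combine the two least-probable nodes; the expected code length is the sum of the merged weights.
merge 2/83 + 5/83 → 7/83
merge 7/83 + 7/83 → 14/83
merge 7/83 + 13/83 → 20/83
merge 14/83 + 15/83 → 29/83
merge 16/83 + 18/83 → 34/83
merge 20/83 + 29/83 → 49/83
merge 34/83 + 49/83 → 1
L = 7/83 + 14/83 + 20/83 + 29/83 + 34/83 + 49/83 + 1 = 236/83 ≈ 2.843 bits/symbol.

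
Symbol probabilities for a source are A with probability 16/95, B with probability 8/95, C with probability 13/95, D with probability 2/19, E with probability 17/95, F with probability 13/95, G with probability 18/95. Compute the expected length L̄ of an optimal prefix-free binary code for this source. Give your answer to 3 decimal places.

2.811 bits/symbol

Repeatedly combine the two least-probable nodes; the expected code length is the sum of the merged weights.
merge 8/95 + 2/19 → 18/95
merge 13/95 + 13/95 → 26/95
merge 16/95 + 17/95 → 33/95
merge 18/95 + 18/95 → 36/95
merge 26/95 + 33/95 → 59/95
merge 36/95 + 59/95 → 1
L = 18/95 + 26/95 + 33/95 + 36/95 + 59/95 + 1 = 267/95 ≈ 2.811 bits/symbol.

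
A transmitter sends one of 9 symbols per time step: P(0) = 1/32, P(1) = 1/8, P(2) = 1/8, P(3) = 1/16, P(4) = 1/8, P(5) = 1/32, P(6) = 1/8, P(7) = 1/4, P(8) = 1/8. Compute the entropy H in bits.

2.9375 bits

Each probability is a power of 1/2, so log₂(1/p) is an integer.
H = Σ p·log₂(1/p) = 1/32·5 + 1/8·3 + 1/8·3 + 1/16·4 + 1/8·3 + 1/32·5 + 1/8·3 + 1/4·2 + 1/8·3 = 2.9375 bits.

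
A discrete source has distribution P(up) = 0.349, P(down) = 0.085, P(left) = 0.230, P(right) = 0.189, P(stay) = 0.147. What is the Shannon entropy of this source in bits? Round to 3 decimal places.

H = −Σ pᵢ log₂ pᵢ.
−0.349·log₂(0.349) = 0.5300
−0.085·log₂(0.085) = 0.3023
−0.230·log₂(0.230) = 0.4877
−0.189·log₂(0.189) = 0.4543
−0.147·log₂(0.147) = 0.4066
Sum ≈ 2.1809 → 2.181 bits.

2.181 bits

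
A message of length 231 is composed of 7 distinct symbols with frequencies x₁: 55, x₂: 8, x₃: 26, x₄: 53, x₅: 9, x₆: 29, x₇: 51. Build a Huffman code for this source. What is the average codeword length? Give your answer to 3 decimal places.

Probabilities are the counts divided by 231.
Repeatedly combine the two least-probable nodes; the expected code length is the sum of the merged weights.
merge 8/231 + 3/77 → 17/231
merge 17/231 + 26/231 → 43/231
merge 29/231 + 43/231 → 24/77
merge 17/77 + 53/231 → 104/231
merge 5/21 + 24/77 → 127/231
merge 104/231 + 127/231 → 1
L = 17/231 + 43/231 + 24/77 + 104/231 + 127/231 + 1 = 18/7 ≈ 2.571 bits/symbol.

2.571 bits/symbol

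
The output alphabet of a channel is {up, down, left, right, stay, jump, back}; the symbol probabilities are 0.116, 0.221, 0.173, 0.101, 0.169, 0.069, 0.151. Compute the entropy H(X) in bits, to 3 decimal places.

2.725 bits

H = −Σ pᵢ log₂ pᵢ.
−0.116·log₂(0.116) = 0.3605
−0.221·log₂(0.221) = 0.4813
−0.173·log₂(0.173) = 0.4379
−0.101·log₂(0.101) = 0.3341
−0.169·log₂(0.169) = 0.4335
−0.069·log₂(0.069) = 0.2662
−0.151·log₂(0.151) = 0.4118
Sum ≈ 2.7252 → 2.725 bits.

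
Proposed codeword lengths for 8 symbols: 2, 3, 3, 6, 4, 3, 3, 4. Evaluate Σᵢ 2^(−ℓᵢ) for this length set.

0.890625

With common denominator 2^6 = 64: Σ 2^(−ℓᵢ) = 16/64 + 8/64 + 8/64 + 1/64 + 4/64 + 8/64 + 8/64 + 4/64 = 57/64 = 0.890625.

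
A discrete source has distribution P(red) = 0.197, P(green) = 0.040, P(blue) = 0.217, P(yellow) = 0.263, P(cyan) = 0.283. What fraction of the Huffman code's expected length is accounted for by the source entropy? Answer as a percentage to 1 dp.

96.0%

Entropy H = −Σ p log₂ p ≈ 2.1479 bits.
Huffman merges: 1/25+197/1000→237/1000; 217/1000+237/1000→227/500; 263/1000+283/1000→273/500; 227/500+273/500→1. L = 2237/1000 ≈ 2.2370.
Efficiency = H/L = 2.1479/2.2370 = 96.0%.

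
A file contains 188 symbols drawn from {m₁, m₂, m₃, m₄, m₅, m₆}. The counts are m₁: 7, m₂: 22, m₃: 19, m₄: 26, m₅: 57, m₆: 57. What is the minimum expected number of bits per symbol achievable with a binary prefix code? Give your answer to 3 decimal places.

Probabilities are the counts divided by 188.
Repeatedly combine the two least-probable nodes; the expected code length is the sum of the merged weights.
merge 7/188 + 19/188 → 13/94
merge 11/94 + 13/94 → 12/47
merge 13/94 + 12/47 → 37/94
merge 57/188 + 57/188 → 57/94
merge 37/94 + 57/94 → 1
L = 13/94 + 12/47 + 37/94 + 57/94 + 1 = 225/94 ≈ 2.394 bits/symbol.

2.394 bits/symbol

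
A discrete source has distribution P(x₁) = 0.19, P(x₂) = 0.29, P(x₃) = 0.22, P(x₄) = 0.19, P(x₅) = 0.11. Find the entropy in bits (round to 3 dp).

H = −Σ pᵢ log₂ pᵢ.
−0.19·log₂(0.19) = 0.4552
−0.29·log₂(0.29) = 0.5179
−0.22·log₂(0.22) = 0.4806
−0.19·log₂(0.19) = 0.4552
−0.11·log₂(0.11) = 0.3503
Sum ≈ 2.2592 → 2.259 bits.

2.259 bits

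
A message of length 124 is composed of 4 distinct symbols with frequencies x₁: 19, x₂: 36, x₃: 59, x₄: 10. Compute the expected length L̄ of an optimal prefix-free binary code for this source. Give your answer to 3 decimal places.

Probabilities are the counts divided by 124.
Repeatedly combine the two least-probable nodes; the expected code length is the sum of the merged weights.
merge 5/62 + 19/124 → 29/124
merge 29/124 + 9/31 → 65/124
merge 59/124 + 65/124 → 1
L = 29/124 + 65/124 + 1 = 109/62 ≈ 1.758 bits/symbol.

1.758 bits/symbol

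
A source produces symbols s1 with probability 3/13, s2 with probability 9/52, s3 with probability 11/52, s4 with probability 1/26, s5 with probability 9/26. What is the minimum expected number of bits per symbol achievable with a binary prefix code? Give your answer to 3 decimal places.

2.212 bits/symbol

Repeatedly combine the two least-probable nodes; the expected code length is the sum of the merged weights.
merge 1/26 + 9/52 → 11/52
merge 11/52 + 11/52 → 11/26
merge 3/13 + 9/26 → 15/26
merge 11/26 + 15/26 → 1
L = 11/52 + 11/26 + 15/26 + 1 = 115/52 ≈ 2.212 bits/symbol.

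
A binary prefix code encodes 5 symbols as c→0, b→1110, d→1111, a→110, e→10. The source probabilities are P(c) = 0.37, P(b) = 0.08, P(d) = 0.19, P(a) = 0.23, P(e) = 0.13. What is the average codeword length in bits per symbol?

2.4 bits/symbol

L̄ = Σ pᵢ·ℓᵢ = 0.37·1 + 0.08·4 + 0.19·4 + 0.23·3 + 0.13·2 = 2.4 bits/symbol.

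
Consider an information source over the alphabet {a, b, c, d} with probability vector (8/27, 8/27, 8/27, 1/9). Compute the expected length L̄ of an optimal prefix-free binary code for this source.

2 bits/symbol

Repeatedly combine the two least-probable nodes; the expected code length is the sum of the merged weights.
merge 1/9 + 8/27 → 11/27
merge 8/27 + 8/27 → 16/27
merge 11/27 + 16/27 → 1
L = 11/27 + 16/27 + 1 = 2 bits/symbol.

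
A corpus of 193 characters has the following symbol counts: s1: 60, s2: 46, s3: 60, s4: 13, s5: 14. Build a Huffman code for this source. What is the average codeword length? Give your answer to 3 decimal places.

Probabilities are the counts divided by 193.
Repeatedly combine the two least-probable nodes; the expected code length is the sum of the merged weights.
merge 13/193 + 14/193 → 27/193
merge 27/193 + 46/193 → 73/193
merge 60/193 + 60/193 → 120/193
merge 73/193 + 120/193 → 1
L = 27/193 + 73/193 + 120/193 + 1 = 413/193 ≈ 2.140 bits/symbol.

2.140 bits/symbol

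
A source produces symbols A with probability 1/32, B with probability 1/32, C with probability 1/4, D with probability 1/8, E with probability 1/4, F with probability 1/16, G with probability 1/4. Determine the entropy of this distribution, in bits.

2.4375 bits

Each probability is a power of 1/2, so log₂(1/p) is an integer.
H = Σ p·log₂(1/p) = 1/32·5 + 1/32·5 + 1/4·2 + 1/8·3 + 1/4·2 + 1/16·4 + 1/4·2 = 2.4375 bits.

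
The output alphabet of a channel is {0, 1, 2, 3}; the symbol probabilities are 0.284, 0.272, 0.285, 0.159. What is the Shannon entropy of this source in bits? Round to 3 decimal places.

1.965 bits

H = −Σ pᵢ log₂ pᵢ.
−0.284·log₂(0.284) = 0.5158
−0.272·log₂(0.272) = 0.5109
−0.285·log₂(0.285) = 0.5161
−0.159·log₂(0.159) = 0.4218
Sum ≈ 1.9646 → 1.965 bits.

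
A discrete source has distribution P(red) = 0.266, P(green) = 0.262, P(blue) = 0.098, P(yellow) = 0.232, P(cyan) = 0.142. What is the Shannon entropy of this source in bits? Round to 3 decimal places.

H = −Σ pᵢ log₂ pᵢ.
−0.266·log₂(0.266) = 0.5082
−0.262·log₂(0.262) = 0.5063
−0.098·log₂(0.098) = 0.3284
−0.232·log₂(0.232) = 0.4890
−0.142·log₂(0.142) = 0.3999
Sum ≈ 2.2318 → 2.232 bits.

2.232 bits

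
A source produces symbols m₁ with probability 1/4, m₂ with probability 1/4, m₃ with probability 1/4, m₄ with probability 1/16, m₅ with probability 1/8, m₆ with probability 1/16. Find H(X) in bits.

Each probability is a power of 1/2, so log₂(1/p) is an integer.
H = Σ p·log₂(1/p) = 1/4·2 + 1/4·2 + 1/4·2 + 1/16·4 + 1/8·3 + 1/16·4 = 2.375 bits.

2.375 bits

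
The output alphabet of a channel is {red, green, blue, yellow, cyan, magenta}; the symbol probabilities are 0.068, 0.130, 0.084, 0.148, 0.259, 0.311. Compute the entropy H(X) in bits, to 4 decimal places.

H = −Σ pᵢ log₂ pᵢ.
−0.068·log₂(0.068) = 0.2637
−0.130·log₂(0.130) = 0.3826
−0.084·log₂(0.084) = 0.3002
−0.148·log₂(0.148) = 0.4079
−0.259·log₂(0.259) = 0.5048
−0.311·log₂(0.311) = 0.5240
Sum ≈ 2.3833 → 2.3833 bits.

2.3833 bits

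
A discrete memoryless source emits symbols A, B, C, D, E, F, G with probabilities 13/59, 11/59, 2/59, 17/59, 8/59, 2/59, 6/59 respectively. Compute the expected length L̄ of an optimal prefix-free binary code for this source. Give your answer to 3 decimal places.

Repeatedly combine the two least-probable nodes; the expected code length is the sum of the merged weights.
merge 2/59 + 2/59 → 4/59
merge 4/59 + 6/59 → 10/59
merge 8/59 + 10/59 → 18/59
merge 11/59 + 13/59 → 24/59
merge 17/59 + 18/59 → 35/59
merge 24/59 + 35/59 → 1
L = 4/59 + 10/59 + 18/59 + 24/59 + 35/59 + 1 = 150/59 ≈ 2.542 bits/symbol.

2.542 bits/symbol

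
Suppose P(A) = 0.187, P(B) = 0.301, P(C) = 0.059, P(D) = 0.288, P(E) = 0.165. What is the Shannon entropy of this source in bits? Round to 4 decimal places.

2.1607 bits

H = −Σ pᵢ log₂ pᵢ.
−0.187·log₂(0.187) = 0.4523
−0.301·log₂(0.301) = 0.5214
−0.059·log₂(0.059) = 0.2409
−0.288·log₂(0.288) = 0.5172
−0.165·log₂(0.165) = 0.4289
Sum ≈ 2.1607 → 2.1607 bits.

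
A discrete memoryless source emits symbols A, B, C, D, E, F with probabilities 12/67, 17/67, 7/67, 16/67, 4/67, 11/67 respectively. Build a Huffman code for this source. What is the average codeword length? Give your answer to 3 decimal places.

Repeatedly combine the two least-probable nodes; the expected code length is the sum of the merged weights.
merge 4/67 + 7/67 → 11/67
merge 11/67 + 11/67 → 22/67
merge 12/67 + 16/67 → 28/67
merge 17/67 + 22/67 → 39/67
merge 28/67 + 39/67 → 1
L = 11/67 + 22/67 + 28/67 + 39/67 + 1 = 167/67 ≈ 2.493 bits/symbol.

2.493 bits/symbol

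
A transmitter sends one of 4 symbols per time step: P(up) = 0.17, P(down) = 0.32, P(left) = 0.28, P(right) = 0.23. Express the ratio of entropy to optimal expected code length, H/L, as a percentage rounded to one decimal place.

Entropy H = −Σ p log₂ p ≈ 1.9625 bits.
Huffman merges: 17/100+23/100→2/5; 7/25+8/25→3/5; 2/5+3/5→1. L = 2 ≈ 2.0000.
Efficiency = H/L = 1.9625/2.0000 = 98.1%.

98.1%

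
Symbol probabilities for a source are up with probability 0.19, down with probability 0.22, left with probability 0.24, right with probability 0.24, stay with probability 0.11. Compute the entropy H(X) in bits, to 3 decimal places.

H = −Σ pᵢ log₂ pᵢ.
−0.19·log₂(0.19) = 0.4552
−0.22·log₂(0.22) = 0.4806
−0.24·log₂(0.24) = 0.4941
−0.24·log₂(0.24) = 0.4941
−0.11·log₂(0.11) = 0.3503
Sum ≈ 2.2744 → 2.274 bits.

2.274 bits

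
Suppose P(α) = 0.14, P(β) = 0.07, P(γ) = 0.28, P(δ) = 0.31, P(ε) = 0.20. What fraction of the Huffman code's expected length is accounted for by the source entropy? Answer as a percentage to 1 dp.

98.1%

Entropy H = −Σ p log₂ p ≈ 2.1681 bits.
Huffman merges: 7/100+7/50→21/100; 1/5+21/100→41/100; 7/25+31/100→59/100; 41/100+59/100→1. L = 221/100 ≈ 2.2100.
Efficiency = H/L = 2.1681/2.2100 = 98.1%.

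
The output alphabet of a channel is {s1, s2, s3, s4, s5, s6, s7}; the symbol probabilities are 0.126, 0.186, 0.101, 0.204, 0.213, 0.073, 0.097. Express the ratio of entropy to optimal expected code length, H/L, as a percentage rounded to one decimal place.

Entropy H = −Σ p log₂ p ≈ 2.7072 bits.
Huffman merges: 73/1000+97/1000→17/100; 101/1000+63/500→227/1000; 17/100+93/500→89/250; 51/250+213/1000→417/1000; 227/1000+89/250→583/1000; 417/1000+583/1000→1. L = 2753/1000 ≈ 2.7530.
Efficiency = H/L = 2.7072/2.7530 = 98.3%.

98.3%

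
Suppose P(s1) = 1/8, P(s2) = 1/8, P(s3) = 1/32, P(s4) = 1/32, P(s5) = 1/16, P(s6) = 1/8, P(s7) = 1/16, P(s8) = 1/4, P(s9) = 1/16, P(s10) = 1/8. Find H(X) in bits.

3.0625 bits

Each probability is a power of 1/2, so log₂(1/p) is an integer.
H = Σ p·log₂(1/p) = 1/8·3 + 1/8·3 + 1/32·5 + 1/32·5 + 1/16·4 + 1/8·3 + 1/16·4 + 1/4·2 + 1/16·4 + 1/8·3 = 3.0625 bits.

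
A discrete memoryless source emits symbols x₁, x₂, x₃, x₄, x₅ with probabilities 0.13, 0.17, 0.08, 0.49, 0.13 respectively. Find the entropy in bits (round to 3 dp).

1.996 bits

H = −Σ pᵢ log₂ pᵢ.
−0.13·log₂(0.13) = 0.3826
−0.17·log₂(0.17) = 0.4346
−0.08·log₂(0.08) = 0.2915
−0.49·log₂(0.49) = 0.5043
−0.13·log₂(0.13) = 0.3826
Sum ≈ 1.9957 → 1.996 bits.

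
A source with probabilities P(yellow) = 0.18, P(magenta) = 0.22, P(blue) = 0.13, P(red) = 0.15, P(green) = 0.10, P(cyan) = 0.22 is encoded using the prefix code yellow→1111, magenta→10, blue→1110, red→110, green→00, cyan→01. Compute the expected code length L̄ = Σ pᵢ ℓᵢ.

2.77 bits/symbol

L̄ = Σ pᵢ·ℓᵢ = 0.18·4 + 0.22·2 + 0.13·4 + 0.15·3 + 0.10·2 + 0.22·2 = 2.77 bits/symbol.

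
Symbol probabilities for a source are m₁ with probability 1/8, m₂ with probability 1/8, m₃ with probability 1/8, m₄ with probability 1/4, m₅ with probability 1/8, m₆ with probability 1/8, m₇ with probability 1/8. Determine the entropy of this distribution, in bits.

Each probability is a power of 1/2, so log₂(1/p) is an integer.
H = Σ p·log₂(1/p) = 1/8·3 + 1/8·3 + 1/8·3 + 1/4·2 + 1/8·3 + 1/8·3 + 1/8·3 = 2.75 bits.

2.75 bits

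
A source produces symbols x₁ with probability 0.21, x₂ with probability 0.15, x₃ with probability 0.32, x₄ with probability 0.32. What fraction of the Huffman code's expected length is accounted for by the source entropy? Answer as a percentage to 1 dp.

96.8%

Entropy H = −Σ p log₂ p ≈ 1.9354 bits.
Huffman merges: 3/20+21/100→9/25; 8/25+8/25→16/25; 9/25+16/25→1. L = 2 ≈ 2.0000.
Efficiency = H/L = 1.9354/2.0000 = 96.8%.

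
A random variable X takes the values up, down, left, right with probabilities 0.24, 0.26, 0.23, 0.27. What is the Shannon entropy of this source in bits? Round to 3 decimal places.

1.997 bits

H = −Σ pᵢ log₂ pᵢ.
−0.24·log₂(0.24) = 0.4941
−0.26·log₂(0.26) = 0.5053
−0.23·log₂(0.23) = 0.4877
−0.27·log₂(0.27) = 0.5100
Sum ≈ 1.9971 → 1.997 bits.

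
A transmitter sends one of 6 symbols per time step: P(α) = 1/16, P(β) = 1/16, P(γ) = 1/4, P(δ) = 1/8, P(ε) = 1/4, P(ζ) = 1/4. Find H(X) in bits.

Each probability is a power of 1/2, so log₂(1/p) is an integer.
H = Σ p·log₂(1/p) = 1/16·4 + 1/16·4 + 1/4·2 + 1/8·3 + 1/4·2 + 1/4·2 = 2.375 bits.

2.375 bits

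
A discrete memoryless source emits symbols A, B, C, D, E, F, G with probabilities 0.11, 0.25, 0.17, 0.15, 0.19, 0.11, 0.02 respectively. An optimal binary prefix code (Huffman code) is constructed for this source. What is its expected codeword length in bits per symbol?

2.69 bits/symbol

Repeatedly combine the two least-probable nodes; the expected code length is the sum of the merged weights.
merge 1/50 + 11/100 → 13/100
merge 11/100 + 13/100 → 6/25
merge 3/20 + 17/100 → 8/25
merge 19/100 + 6/25 → 43/100
merge 1/4 + 8/25 → 57/100
merge 43/100 + 57/100 → 1
L = 13/100 + 6/25 + 8/25 + 43/100 + 57/100 + 1 = 269/100 = 2.69 bits/symbol.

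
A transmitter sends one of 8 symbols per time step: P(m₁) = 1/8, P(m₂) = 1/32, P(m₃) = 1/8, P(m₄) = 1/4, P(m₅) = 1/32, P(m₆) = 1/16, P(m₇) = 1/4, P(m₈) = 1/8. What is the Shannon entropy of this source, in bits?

Each probability is a power of 1/2, so log₂(1/p) is an integer.
H = Σ p·log₂(1/p) = 1/8·3 + 1/32·5 + 1/8·3 + 1/4·2 + 1/32·5 + 1/16·4 + 1/4·2 + 1/8·3 = 2.6875 bits.

2.6875 bits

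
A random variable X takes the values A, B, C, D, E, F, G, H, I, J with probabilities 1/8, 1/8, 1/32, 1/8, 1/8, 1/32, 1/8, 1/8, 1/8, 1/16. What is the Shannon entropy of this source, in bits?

3.1875 bits

Each probability is a power of 1/2, so log₂(1/p) is an integer.
H = Σ p·log₂(1/p) = 1/8·3 + 1/8·3 + 1/32·5 + 1/8·3 + 1/8·3 + 1/32·5 + 1/8·3 + 1/8·3 + 1/8·3 + 1/16·4 = 3.1875 bits.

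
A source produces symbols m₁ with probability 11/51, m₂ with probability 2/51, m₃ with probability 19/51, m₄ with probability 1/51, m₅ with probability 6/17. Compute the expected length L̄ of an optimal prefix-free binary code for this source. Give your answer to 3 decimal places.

Repeatedly combine the two least-probable nodes; the expected code length is the sum of the merged weights.
merge 1/51 + 2/51 → 1/17
merge 1/17 + 11/51 → 14/51
merge 14/51 + 6/17 → 32/51
merge 19/51 + 32/51 → 1
L = 1/17 + 14/51 + 32/51 + 1 = 100/51 ≈ 1.961 bits/symbol.

1.961 bits/symbol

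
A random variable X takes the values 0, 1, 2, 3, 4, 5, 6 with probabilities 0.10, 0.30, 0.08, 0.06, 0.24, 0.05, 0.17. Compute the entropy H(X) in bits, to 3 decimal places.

H = −Σ pᵢ log₂ pᵢ.
−0.10·log₂(0.10) = 0.3322
−0.30·log₂(0.30) = 0.5211
−0.08·log₂(0.08) = 0.2915
−0.06·log₂(0.06) = 0.2435
−0.24·log₂(0.24) = 0.4941
−0.05·log₂(0.05) = 0.2161
−0.17·log₂(0.17) = 0.4346
Sum ≈ 2.5331 → 2.533 bits.

2.533 bits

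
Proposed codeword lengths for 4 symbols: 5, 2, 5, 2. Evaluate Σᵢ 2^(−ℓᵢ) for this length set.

With common denominator 2^5 = 32: Σ 2^(−ℓᵢ) = 1/32 + 8/32 + 1/32 + 8/32 = 18/32 = 0.5625.

0.5625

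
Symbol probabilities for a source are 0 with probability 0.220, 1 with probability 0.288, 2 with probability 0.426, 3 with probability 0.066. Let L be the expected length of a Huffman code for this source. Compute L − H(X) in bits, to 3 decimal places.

Entropy H = −Σ p log₂ p ≈ 1.7810 bits.
Huffman merges: 33/500+11/50→143/500; 143/500+36/125→287/500; 213/500+287/500→1. L = 93/50 ≈ 1.8600.
L − H = 1.8600 − 1.7810 = 0.079 bits.

0.079 bits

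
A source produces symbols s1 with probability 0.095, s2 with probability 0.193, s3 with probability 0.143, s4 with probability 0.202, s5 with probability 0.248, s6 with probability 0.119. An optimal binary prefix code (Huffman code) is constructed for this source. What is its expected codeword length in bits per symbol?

Repeatedly combine the two least-probable nodes; the expected code length is the sum of the merged weights.
merge 19/200 + 119/1000 → 107/500
merge 143/1000 + 193/1000 → 42/125
merge 101/500 + 107/500 → 52/125
merge 31/125 + 42/125 → 73/125
merge 52/125 + 73/125 → 1
L = 107/500 + 42/125 + 52/125 + 73/125 + 1 = 51/20 = 2.55 bits/symbol.

2.55 bits/symbol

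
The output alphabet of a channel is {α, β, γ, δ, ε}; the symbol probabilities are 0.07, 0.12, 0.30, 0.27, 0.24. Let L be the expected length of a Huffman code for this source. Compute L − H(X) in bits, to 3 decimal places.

Entropy H = −Σ p log₂ p ≈ 2.1609 bits.
Huffman merges: 7/100+3/25→19/100; 19/100+6/25→43/100; 27/100+3/10→57/100; 43/100+57/100→1. L = 219/100 ≈ 2.1900.
L − H = 2.1900 − 2.1609 = 0.029 bits.

0.029 bits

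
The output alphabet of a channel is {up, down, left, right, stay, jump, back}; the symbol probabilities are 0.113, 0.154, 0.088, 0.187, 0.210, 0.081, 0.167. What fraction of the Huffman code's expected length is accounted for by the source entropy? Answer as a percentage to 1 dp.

98.5%

Entropy H = −Σ p log₂ p ≈ 2.7297 bits.
Huffman merges: 81/1000+11/125→169/1000; 113/1000+77/500→267/1000; 167/1000+169/1000→42/125; 187/1000+21/100→397/1000; 267/1000+42/125→603/1000; 397/1000+603/1000→1. L = 693/250 ≈ 2.7720.
Efficiency = H/L = 2.7297/2.7720 = 98.5%.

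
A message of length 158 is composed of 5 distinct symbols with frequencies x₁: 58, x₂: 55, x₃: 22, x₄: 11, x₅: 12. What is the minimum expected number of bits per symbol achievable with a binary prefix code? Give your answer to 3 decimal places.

Probabilities are the counts divided by 158.
Repeatedly combine the two least-probable nodes; the expected code length is the sum of the merged weights.
merge 11/158 + 6/79 → 23/158
merge 11/79 + 23/158 → 45/158
merge 45/158 + 55/158 → 50/79
merge 29/79 + 50/79 → 1
L = 23/158 + 45/158 + 50/79 + 1 = 163/79 ≈ 2.063 bits/symbol.

2.063 bits/symbol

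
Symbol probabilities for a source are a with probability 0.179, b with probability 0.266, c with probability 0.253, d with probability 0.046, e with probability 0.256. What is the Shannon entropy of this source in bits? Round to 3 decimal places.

2.162 bits

H = −Σ pᵢ log₂ pᵢ.
−0.179·log₂(0.179) = 0.4443
−0.266·log₂(0.266) = 0.5082
−0.253·log₂(0.253) = 0.5016
−0.046·log₂(0.046) = 0.2043
−0.256·log₂(0.256) = 0.5032
Sum ≈ 2.1617 → 2.162 bits.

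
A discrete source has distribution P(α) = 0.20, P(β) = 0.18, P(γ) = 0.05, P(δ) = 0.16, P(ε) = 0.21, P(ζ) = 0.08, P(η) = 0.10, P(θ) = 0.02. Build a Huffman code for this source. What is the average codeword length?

Repeatedly combine the two least-probable nodes; the expected code length is the sum of the merged weights.
merge 1/50 + 1/20 → 7/100
merge 7/100 + 2/25 → 3/20
merge 1/10 + 3/20 → 1/4
merge 4/25 + 9/50 → 17/50
merge 1/5 + 21/100 → 41/100
merge 1/4 + 17/50 → 59/100
merge 41/100 + 59/100 → 1
L = 7/100 + 3/20 + 1/4 + 17/50 + 41/100 + 59/100 + 1 = 281/100 = 2.81 bits/symbol.

2.81 bits/symbol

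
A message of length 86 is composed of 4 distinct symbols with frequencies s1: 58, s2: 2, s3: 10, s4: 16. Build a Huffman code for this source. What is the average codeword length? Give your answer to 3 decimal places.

Probabilities are the counts divided by 86.
Repeatedly combine the two least-probable nodes; the expected code length is the sum of the merged weights.
merge 1/43 + 5/43 → 6/43
merge 6/43 + 8/43 → 14/43
merge 14/43 + 29/43 → 1
L = 6/43 + 14/43 + 1 = 63/43 ≈ 1.465 bits/symbol.

1.465 bits/symbol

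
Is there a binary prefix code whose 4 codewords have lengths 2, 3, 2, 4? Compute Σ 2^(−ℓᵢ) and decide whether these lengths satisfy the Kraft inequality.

0.6875; yes

With common denominator 2^4 = 16: Σ 2^(−ℓᵢ) = 4/16 + 2/16 + 4/16 + 1/16 = 11/16 = 0.6875.
Kraft's inequality requires Σ ≤ 1; here Σ = 0.6875 ≤ 1, so such a prefix code exists.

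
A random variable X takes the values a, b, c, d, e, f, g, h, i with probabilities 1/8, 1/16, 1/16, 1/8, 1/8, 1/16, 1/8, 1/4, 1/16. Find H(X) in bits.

3 bits

Each probability is a power of 1/2, so log₂(1/p) is an integer.
H = Σ p·log₂(1/p) = 1/8·3 + 1/16·4 + 1/16·4 + 1/8·3 + 1/8·3 + 1/16·4 + 1/8·3 + 1/4·2 + 1/16·4 = 3 bits.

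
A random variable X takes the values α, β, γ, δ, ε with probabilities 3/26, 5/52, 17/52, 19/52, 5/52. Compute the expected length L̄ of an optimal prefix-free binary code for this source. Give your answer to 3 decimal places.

Repeatedly combine the two least-probable nodes; the expected code length is the sum of the merged weights.
merge 5/52 + 5/52 → 5/26
merge 3/26 + 5/26 → 4/13
merge 4/13 + 17/52 → 33/52
merge 19/52 + 33/52 → 1
L = 5/26 + 4/13 + 33/52 + 1 = 111/52 ≈ 2.135 bits/symbol.

2.135 bits/symbol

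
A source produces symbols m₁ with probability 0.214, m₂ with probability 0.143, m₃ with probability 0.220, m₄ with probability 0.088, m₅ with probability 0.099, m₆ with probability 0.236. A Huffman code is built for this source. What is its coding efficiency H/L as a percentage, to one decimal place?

98.9%

Entropy H = −Σ p log₂ p ≈ 2.4883 bits.
Huffman merges: 11/125+99/1000→187/1000; 143/1000+187/1000→33/100; 107/500+11/50→217/500; 59/250+33/100→283/500; 217/500+283/500→1. L = 2517/1000 ≈ 2.5170.
Efficiency = H/L = 2.4883/2.5170 = 98.9%.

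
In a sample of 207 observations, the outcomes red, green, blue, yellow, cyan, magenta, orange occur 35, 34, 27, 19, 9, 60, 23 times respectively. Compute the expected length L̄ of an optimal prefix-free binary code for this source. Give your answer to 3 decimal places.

Probabilities are the counts divided by 207.
Repeatedly combine the two least-probable nodes; the expected code length is the sum of the merged weights.
merge 1/23 + 19/207 → 28/207
merge 1/9 + 3/23 → 50/207
merge 28/207 + 34/207 → 62/207
merge 35/207 + 50/207 → 85/207
merge 20/69 + 62/207 → 122/207
merge 85/207 + 122/207 → 1
L = 28/207 + 50/207 + 62/207 + 85/207 + 122/207 + 1 = 554/207 ≈ 2.676 bits/symbol.

2.676 bits/symbol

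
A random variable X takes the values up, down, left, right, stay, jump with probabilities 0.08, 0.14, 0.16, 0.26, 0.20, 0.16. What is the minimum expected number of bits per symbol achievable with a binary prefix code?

2.54 bits/symbol

Repeatedly combine the two least-probable nodes; the expected code length is the sum of the merged weights.
merge 2/25 + 7/50 → 11/50
merge 4/25 + 4/25 → 8/25
merge 1/5 + 11/50 → 21/50
merge 13/50 + 8/25 → 29/50
merge 21/50 + 29/50 → 1
L = 11/50 + 8/25 + 21/50 + 29/50 + 1 = 127/50 = 2.54 bits/symbol.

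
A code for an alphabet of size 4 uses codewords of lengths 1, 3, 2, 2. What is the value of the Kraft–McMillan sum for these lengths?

1.125

With common denominator 2^3 = 8: Σ 2^(−ℓᵢ) = 4/8 + 1/8 + 2/8 + 2/8 = 9/8 = 1.125.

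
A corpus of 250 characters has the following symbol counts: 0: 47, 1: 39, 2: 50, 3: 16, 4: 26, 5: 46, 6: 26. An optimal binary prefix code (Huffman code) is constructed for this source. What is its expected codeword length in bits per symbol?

Probabilities are the counts divided by 250.
Repeatedly combine the two least-probable nodes; the expected code length is the sum of the merged weights.
merge 8/125 + 13/125 → 21/125
merge 13/125 + 39/250 → 13/50
merge 21/125 + 23/125 → 44/125
merge 47/250 + 1/5 → 97/250
merge 13/50 + 44/125 → 153/250
merge 97/250 + 153/250 → 1
L = 21/125 + 13/50 + 44/125 + 97/250 + 153/250 + 1 = 139/50 = 2.78 bits/symbol.

2.78 bits/symbol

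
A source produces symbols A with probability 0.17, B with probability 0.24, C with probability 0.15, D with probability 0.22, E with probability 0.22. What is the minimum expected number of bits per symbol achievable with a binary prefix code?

2.32 bits/symbol

Repeatedly combine the two least-probable nodes; the expected code length is the sum of the merged weights.
merge 3/20 + 17/100 → 8/25
merge 11/50 + 11/50 → 11/25
merge 6/25 + 8/25 → 14/25
merge 11/25 + 14/25 → 1
L = 8/25 + 11/25 + 14/25 + 1 = 58/25 = 2.32 bits/symbol.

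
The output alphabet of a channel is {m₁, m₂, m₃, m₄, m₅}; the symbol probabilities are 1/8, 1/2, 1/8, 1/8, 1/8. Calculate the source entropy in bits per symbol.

Each probability is a power of 1/2, so log₂(1/p) is an integer.
H = Σ p·log₂(1/p) = 1/8·3 + 1/2·1 + 1/8·3 + 1/8·3 + 1/8·3 = 2 bits.

2 bits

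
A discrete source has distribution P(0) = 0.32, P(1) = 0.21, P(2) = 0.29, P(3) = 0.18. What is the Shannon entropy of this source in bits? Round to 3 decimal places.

H = −Σ pᵢ log₂ pᵢ.
−0.32·log₂(0.32) = 0.5260
−0.21·log₂(0.21) = 0.4728
−0.29·log₂(0.29) = 0.5179
−0.18·log₂(0.18) = 0.4453
Sum ≈ 1.9621 → 1.962 bits.

1.962 bits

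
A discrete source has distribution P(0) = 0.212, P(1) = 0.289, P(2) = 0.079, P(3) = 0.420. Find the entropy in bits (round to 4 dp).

H = −Σ pᵢ log₂ pᵢ.
−0.212·log₂(0.212) = 0.4744
−0.289·log₂(0.289) = 0.5176
−0.079·log₂(0.079) = 0.2893
−0.420·log₂(0.420) = 0.5256
Sum ≈ 1.8069 → 1.8069 bits.

1.8069 bits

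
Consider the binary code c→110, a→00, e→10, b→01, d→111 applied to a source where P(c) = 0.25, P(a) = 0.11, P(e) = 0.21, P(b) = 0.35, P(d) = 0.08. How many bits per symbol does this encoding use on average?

L̄ = Σ pᵢ·ℓᵢ = 0.25·3 + 0.11·2 + 0.21·2 + 0.35·2 + 0.08·3 = 2.33 bits/symbol.

2.33 bits/symbol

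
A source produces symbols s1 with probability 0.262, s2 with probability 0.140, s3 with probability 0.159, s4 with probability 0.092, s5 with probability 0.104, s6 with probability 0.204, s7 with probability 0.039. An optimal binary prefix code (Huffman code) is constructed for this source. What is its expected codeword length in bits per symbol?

2.665 bits/symbol

Repeatedly combine the two least-probable nodes; the expected code length is the sum of the merged weights.
merge 39/1000 + 23/250 → 131/1000
merge 13/125 + 131/1000 → 47/200
merge 7/50 + 159/1000 → 299/1000
merge 51/250 + 47/200 → 439/1000
merge 131/500 + 299/1000 → 561/1000
merge 439/1000 + 561/1000 → 1
L = 131/1000 + 47/200 + 299/1000 + 439/1000 + 561/1000 + 1 = 533/200 = 2.665 bits/symbol.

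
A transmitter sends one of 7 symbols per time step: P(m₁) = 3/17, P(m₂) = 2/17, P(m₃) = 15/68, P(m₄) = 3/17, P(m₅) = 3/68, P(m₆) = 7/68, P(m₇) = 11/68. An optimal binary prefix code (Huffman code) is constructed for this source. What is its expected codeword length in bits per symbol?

2.75 bits/symbol

Repeatedly combine the two least-probable nodes; the expected code length is the sum of the merged weights.
merge 3/68 + 7/68 → 5/34
merge 2/17 + 5/34 → 9/34
merge 11/68 + 3/17 → 23/68
merge 3/17 + 15/68 → 27/68
merge 9/34 + 23/68 → 41/68
merge 27/68 + 41/68 → 1
L = 5/34 + 9/34 + 23/68 + 27/68 + 41/68 + 1 = 11/4 = 2.75 bits/symbol.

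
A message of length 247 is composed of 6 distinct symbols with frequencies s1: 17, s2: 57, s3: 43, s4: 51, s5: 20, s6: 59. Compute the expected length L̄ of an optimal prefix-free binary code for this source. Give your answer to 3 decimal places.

2.474 bits/symbol

Probabilities are the counts divided by 247.
Repeatedly combine the two least-probable nodes; the expected code length is the sum of the merged weights.
merge 17/247 + 20/247 → 37/247
merge 37/247 + 43/247 → 80/247
merge 51/247 + 3/13 → 108/247
merge 59/247 + 80/247 → 139/247
merge 108/247 + 139/247 → 1
L = 37/247 + 80/247 + 108/247 + 139/247 + 1 = 47/19 ≈ 2.474 bits/symbol.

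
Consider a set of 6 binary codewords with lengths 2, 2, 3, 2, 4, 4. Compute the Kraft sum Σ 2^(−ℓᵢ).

1

With common denominator 2^4 = 16: Σ 2^(−ℓᵢ) = 4/16 + 4/16 + 2/16 + 4/16 + 1/16 + 1/16 = 16/16 = 1.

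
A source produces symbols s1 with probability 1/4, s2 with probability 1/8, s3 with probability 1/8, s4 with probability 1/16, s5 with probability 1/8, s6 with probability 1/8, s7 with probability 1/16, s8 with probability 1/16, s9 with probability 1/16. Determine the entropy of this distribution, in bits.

Each probability is a power of 1/2, so log₂(1/p) is an integer.
H = Σ p·log₂(1/p) = 1/4·2 + 1/8·3 + 1/8·3 + 1/16·4 + 1/8·3 + 1/8·3 + 1/16·4 + 1/16·4 + 1/16·4 = 3 bits.

3 bits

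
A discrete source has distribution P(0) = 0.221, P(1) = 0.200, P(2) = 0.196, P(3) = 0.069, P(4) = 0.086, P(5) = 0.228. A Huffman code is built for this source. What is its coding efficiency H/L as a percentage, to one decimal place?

98.3%

Entropy H = −Σ p log₂ p ≈ 2.4634 bits.
Huffman merges: 69/1000+43/500→31/200; 31/200+49/250→351/1000; 1/5+221/1000→421/1000; 57/250+351/1000→579/1000; 421/1000+579/1000→1. L = 1253/500 ≈ 2.5060.
Efficiency = H/L = 2.4634/2.5060 = 98.3%.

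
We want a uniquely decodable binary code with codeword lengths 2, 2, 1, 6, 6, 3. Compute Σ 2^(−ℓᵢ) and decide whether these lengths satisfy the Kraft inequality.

1.15625; no

With common denominator 2^6 = 64: Σ 2^(−ℓᵢ) = 16/64 + 16/64 + 32/64 + 1/64 + 1/64 + 8/64 = 74/64 = 1.15625.
Kraft's inequality requires Σ ≤ 1; here Σ = 1.15625 > 1, so no such prefix code exists.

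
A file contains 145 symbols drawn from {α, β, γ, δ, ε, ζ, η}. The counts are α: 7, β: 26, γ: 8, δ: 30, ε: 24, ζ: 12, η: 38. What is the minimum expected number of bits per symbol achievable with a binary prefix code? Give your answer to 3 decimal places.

2.634 bits/symbol

Probabilities are the counts divided by 145.
Repeatedly combine the two least-probable nodes; the expected code length is the sum of the merged weights.
merge 7/145 + 8/145 → 3/29
merge 12/145 + 3/29 → 27/145
merge 24/145 + 26/145 → 10/29
merge 27/145 + 6/29 → 57/145
merge 38/145 + 10/29 → 88/145
merge 57/145 + 88/145 → 1
L = 3/29 + 27/145 + 10/29 + 57/145 + 88/145 + 1 = 382/145 ≈ 2.634 bits/symbol.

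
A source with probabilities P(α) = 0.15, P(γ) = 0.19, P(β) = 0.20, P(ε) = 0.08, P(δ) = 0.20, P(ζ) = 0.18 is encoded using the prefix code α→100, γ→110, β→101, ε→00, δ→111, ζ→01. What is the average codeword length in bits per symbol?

2.74 bits/symbol

L̄ = Σ pᵢ·ℓᵢ = 0.15·3 + 0.19·3 + 0.20·3 + 0.08·2 + 0.20·3 + 0.18·2 = 2.74 bits/symbol.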